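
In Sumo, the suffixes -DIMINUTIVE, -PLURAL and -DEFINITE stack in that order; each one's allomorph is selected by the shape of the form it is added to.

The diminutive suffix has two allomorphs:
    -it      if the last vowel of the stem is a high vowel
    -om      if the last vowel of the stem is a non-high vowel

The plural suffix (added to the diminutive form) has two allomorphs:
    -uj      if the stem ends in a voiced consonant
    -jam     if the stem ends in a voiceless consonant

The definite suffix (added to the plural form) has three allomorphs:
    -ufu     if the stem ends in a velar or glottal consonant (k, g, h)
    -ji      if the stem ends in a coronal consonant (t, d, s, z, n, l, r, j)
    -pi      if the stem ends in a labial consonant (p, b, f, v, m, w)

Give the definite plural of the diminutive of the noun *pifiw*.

pifiwitjampi

Since the last vowel of *pifiw* is /i/ (a high vowel), it takes -it, giving *pifiwit*.
Since the final consonant of the diminutive form *pifiwit* is /t/ (voiceless), it takes -jam, giving *pifiwitjam*.
The plural form *pifiwitjam* — final consonant /m/ (labial) → -pi → *pifiwitjampi*.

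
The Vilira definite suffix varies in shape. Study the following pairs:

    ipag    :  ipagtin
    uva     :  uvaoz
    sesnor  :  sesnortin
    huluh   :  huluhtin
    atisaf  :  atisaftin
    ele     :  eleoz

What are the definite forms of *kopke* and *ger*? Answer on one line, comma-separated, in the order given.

kopkeoz, gertin

The alternation tracks the final sound of the stem — -tin when the stem ends in a consonant (*ipag*, *sesnor*, *huluh*, *atisaf*); -oz when the stem ends in a vowel (*uva*, *ele*).
Since the final sound of *kopke* is /e/ (a vowel), it takes -oz, giving *kopkeoz*.
The final sound of *ger* is /r/, which is a consonant, so the suffix is -tin, giving *gertin*.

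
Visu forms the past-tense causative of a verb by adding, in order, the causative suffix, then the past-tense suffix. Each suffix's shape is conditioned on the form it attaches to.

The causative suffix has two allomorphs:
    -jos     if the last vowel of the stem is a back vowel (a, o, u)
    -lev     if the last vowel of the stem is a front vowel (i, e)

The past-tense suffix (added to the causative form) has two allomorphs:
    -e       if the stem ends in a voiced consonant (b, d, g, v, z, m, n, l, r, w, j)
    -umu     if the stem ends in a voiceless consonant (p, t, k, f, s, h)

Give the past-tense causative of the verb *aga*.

*aga*: last vowel = /a/, a back vowel → -jos → *agajos*.
Since the final consonant of the causative form *agajos* is /s/ (voiceless), it takes -umu, giving *agajosumu*.

agajosumu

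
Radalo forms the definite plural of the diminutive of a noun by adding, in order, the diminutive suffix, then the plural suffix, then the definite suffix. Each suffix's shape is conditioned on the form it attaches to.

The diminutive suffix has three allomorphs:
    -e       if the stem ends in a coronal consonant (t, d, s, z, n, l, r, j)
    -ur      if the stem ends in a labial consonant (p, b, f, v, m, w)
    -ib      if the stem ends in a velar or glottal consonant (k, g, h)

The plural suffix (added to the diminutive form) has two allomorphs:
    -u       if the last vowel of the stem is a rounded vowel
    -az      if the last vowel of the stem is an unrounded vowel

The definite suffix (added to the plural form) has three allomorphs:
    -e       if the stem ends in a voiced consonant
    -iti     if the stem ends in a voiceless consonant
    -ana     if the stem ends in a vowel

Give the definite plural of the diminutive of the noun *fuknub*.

fuknuburuana

Since the final consonant of *fuknub* is /b/ (labial), it takes -ur, giving *fuknubur*.
The last vowel of the diminutive form *fuknubur* is /u/, which is a rounded vowel, so the plural suffix is -u, giving *fuknuburu*.
The plural form *fuknuburu* — final sound /u/ (a vowel) → -ana → *fuknuburuana*.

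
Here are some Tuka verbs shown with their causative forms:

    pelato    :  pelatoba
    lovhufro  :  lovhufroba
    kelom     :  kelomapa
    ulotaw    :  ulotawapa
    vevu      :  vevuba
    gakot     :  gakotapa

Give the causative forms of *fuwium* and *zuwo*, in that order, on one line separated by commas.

fuwiumapa, zuwoba

The alternation tracks the final sound of the stem — -apa when the stem ends in a consonant (*kelom*, *ulotaw*, *gakot*); -ba when the stem ends in a vowel (*pelato*, *lovhufro*, *vevu*).
*fuwium* — final sound /m/ (a consonant) → -apa → *fuwiumapa*.
The final sound of *zuwo* is /o/, which is a vowel, so the suffix is -ba, giving *zuwoba*.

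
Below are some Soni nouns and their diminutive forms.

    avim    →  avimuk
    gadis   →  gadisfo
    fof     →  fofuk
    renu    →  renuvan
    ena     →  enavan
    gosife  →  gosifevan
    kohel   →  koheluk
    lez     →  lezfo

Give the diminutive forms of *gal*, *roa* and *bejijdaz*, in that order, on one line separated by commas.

galuk, roavan, bejijdazfo

The pattern is sibilance of the final sound: -fo when the stem ends in a sibilant (*gadis*, *lez*); -uk when the stem ends in a non-sibilant consonant (*avim*, *fof*, *kohel*); -van when the stem ends in a vowel (*renu*, *ena*, *gosife*).
Since the final sound of *gal* is /l/ (a non-sibilant consonant), it takes -uk, giving *galuk*.
Since the final sound of *roa* is /a/ (a vowel), it takes -van, giving *roavan*.
*bejijdaz* — final sound /z/ (a sibilant) → -fo → *bejijdazfo*.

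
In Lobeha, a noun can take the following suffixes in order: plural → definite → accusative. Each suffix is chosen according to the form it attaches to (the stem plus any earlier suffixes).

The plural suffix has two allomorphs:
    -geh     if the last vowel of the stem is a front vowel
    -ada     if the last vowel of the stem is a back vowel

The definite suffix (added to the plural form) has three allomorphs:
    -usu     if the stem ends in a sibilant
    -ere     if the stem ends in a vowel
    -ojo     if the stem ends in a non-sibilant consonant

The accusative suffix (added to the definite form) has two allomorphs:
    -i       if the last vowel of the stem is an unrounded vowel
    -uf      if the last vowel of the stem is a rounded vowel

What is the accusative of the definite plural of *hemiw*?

*hemiw*: last vowel = /i/, a front vowel → -geh → *hemiwgeh*.
The plural form *hemiwgeh*: final sound = /h/, a non-sibilant consonant → -ojo → *hemiwgehojo*.
Since the last vowel of the definite form *hemiwgehojo* is /o/ (a rounded vowel), it takes -uf, giving *hemiwgehojouf*.

hemiwgehojouf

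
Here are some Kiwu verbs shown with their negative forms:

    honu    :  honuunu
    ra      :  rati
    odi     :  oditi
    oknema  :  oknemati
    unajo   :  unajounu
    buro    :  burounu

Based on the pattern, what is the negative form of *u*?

uunu

The suffix is conditioned by the last vowel: -unu when the last vowel of the stem is a rounded vowel (*honu*, *unajo*, *buro*); -ti when the last vowel of the stem is an unrounded vowel (*ra*, *odi*, *oknema*).
The last vowel of *u* is /u/, which is a rounded vowel, so the suffix is -unu, giving *uunu*.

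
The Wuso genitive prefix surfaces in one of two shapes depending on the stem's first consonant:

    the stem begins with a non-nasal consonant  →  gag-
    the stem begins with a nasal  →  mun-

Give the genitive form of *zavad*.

Since the first consonant of *zavad* is /z/ (non-nasal), it takes gag-, giving *gagzavad*.

gagzavad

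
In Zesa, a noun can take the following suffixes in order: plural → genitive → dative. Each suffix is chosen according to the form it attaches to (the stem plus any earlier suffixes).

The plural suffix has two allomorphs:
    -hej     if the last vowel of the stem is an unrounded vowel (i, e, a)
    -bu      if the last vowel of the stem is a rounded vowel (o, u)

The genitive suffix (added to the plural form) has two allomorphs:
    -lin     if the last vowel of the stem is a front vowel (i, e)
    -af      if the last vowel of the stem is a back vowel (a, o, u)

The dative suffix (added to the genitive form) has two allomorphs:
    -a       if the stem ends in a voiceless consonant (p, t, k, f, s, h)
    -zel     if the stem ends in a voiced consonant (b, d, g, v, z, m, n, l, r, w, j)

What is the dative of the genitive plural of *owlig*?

owlighejlinzel

Since the last vowel of *owlig* is /i/ (an unrounded vowel), it takes -hej, giving *owlighej*.
The plural form *owlighej*: last vowel = /e/, a front vowel → -lin → *owlighejlin*.
The genitive form *owlighejlin*: final consonant = /n/, voiced → -zel → *owlighejlinzel*.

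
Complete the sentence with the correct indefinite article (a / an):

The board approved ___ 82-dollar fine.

an

The indefinite article is chosen by the initial *sound* of the following word, not its spelling.
The number *82* is spoken "eighty-…", beginning with /ˈeɪti/ — a vowel sound.
So the article is *an*: The board approved an 82-dollar fine.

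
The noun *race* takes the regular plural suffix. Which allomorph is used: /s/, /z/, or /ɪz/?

The stem *race* ends in a sibilant (/s, z, ʃ, ʒ, tʃ, dʒ/).
The plural suffix surfaces as /ɪz/ after sibilants, /s/ after other voiceless consonants, and /z/ after other voiced sounds.
So the plural -s on *race* is pronounced /ɪz/.

/ɪz/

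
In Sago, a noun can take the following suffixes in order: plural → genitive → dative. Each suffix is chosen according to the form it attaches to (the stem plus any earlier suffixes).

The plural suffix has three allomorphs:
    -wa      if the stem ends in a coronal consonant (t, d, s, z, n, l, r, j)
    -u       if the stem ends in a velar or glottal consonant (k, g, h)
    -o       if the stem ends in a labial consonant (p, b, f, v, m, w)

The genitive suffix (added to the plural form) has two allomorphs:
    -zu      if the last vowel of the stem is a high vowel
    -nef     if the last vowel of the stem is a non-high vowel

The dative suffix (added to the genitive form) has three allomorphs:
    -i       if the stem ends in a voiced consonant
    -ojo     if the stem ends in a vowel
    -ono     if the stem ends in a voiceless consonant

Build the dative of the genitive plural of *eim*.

eimonefono

*eim* — final consonant /m/ (labial) → -o → *eimo*.
The plural form *eimo* — last vowel /o/ (a non-high vowel) → -nef → *eimonef*.
The genitive form *eimonef* — final sound /f/ (a voiceless consonant) → -ono → *eimonefono*.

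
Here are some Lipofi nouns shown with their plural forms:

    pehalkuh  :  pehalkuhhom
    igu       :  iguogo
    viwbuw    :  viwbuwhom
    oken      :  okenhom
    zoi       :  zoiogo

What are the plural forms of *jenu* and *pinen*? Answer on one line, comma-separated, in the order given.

jenuogo, pinenhom

Looking at the final sound of each stem: -hom when the stem ends in a consonant (*pehalkuh*, *viwbuw*, *oken*); -ogo when the stem ends in a vowel (*igu*, *zoi*).
*jenu* — final sound /u/ (a vowel) → -ogo → *jenuogo*.
*pinen* — final sound /n/ (a consonant) → -hom → *pinenhom*.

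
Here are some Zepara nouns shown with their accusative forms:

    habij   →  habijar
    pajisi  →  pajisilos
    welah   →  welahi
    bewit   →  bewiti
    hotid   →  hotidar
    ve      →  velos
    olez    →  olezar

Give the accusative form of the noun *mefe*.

Looking at the final sound of each stem: -i when the stem ends in a voiceless consonant (*welah*, *bewit*); -ar when the stem ends in a voiced consonant (*habij*, *hotid*, *olez*); -los when the stem ends in a vowel (*pajisi*, *ve*).
*mefe*: final sound = /e/, a vowel → -los → *mefelos*.

mefelos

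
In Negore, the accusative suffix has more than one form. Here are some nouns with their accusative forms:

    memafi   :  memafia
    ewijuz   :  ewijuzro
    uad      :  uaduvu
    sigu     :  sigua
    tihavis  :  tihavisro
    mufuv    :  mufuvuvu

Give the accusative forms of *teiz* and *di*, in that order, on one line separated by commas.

The suffix is conditioned by the final sound: -ro when the stem ends in a sibilant (*ewijuz*, *tihavis*); -uvu when the stem ends in a non-sibilant consonant (*uad*, *mufuv*); -a when the stem ends in a vowel (*memafi*, *sigu*).
*teiz* — final sound /z/ (a sibilant) → -ro → *teizro*.
*di* — final sound /i/ (a vowel) → -a → *dia*.

teizro, dia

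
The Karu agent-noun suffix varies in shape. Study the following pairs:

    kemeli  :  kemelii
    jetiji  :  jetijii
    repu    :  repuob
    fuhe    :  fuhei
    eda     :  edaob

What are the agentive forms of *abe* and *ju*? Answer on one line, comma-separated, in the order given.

The suffix is conditioned by the last vowel: -i when the last vowel of the stem is a front vowel (*kemeli*, *jetiji*, *fuhe*); -ob when the last vowel of the stem is a back vowel (*repu*, *eda*).
*abe* — last vowel /e/ (a front vowel) → -i → *abei*.
*ju* — last vowel /u/ (a back vowel) → -ob → *juob*.

abei, juob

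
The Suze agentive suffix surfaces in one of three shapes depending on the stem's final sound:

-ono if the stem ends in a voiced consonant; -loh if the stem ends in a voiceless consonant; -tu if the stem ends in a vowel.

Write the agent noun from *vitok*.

vitokloh

*vitok* — final sound /k/ (a voiceless consonant) → -loh → *vitokloh*.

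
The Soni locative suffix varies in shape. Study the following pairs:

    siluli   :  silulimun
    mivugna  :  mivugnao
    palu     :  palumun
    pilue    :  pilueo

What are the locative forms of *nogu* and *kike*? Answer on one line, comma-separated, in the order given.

The pattern is height harmony: -mun when the last vowel of the stem is a high vowel (*siluli*, *palu*); -o when the last vowel of the stem is a non-high vowel (*mivugna*, *pilue*).
*nogu*: last vowel = /u/, a high vowel → -mun → *nogumun*.
*kike*: last vowel = /e/, a non-high vowel → -o → *kikeo*.

nogumun, kikeo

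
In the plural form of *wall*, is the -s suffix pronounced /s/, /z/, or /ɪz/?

The stem *wall* ends in a voiced non-sibilant sound.
The plural suffix surfaces as /ɪz/ after sibilants, /s/ after other voiceless consonants, and /z/ after other voiced sounds.
So the plural -s on *wall* is pronounced /z/.

/z/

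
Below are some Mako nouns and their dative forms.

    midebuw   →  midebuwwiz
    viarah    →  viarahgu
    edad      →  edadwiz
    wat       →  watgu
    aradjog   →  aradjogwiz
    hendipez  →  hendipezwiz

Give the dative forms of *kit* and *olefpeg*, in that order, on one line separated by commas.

kitgu, olefpegwiz

Looking at the final consonant of each stem: -gu when the stem ends in a voiceless consonant (*viarah*, *wat*); -wiz when the stem ends in a voiced consonant (*midebuw*, *edad*, *aradjog*, *hendipez*).
*kit*: final consonant = /t/, voiceless → -gu → *kitgu*.
The final consonant of *olefpeg* is /g/, which is voiced, so the suffix is -wiz, giving *olefpegwiz*.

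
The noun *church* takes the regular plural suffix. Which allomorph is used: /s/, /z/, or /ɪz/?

The stem *church* ends in a sibilant (/s, z, ʃ, ʒ, tʃ, dʒ/).
The plural suffix surfaces as /ɪz/ after sibilants, /s/ after other voiceless consonants, and /z/ after other voiced sounds.
So the plural -s on *church* is pronounced /ɪz/.

/ɪz/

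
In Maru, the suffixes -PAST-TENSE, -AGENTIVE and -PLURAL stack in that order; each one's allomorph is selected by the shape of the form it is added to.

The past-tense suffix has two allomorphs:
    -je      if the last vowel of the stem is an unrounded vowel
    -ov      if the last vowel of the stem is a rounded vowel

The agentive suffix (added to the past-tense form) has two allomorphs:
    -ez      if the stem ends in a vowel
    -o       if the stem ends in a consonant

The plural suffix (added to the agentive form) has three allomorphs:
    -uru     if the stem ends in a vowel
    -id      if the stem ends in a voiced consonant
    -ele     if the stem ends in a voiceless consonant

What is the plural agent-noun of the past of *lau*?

The last vowel of *lau* is /u/, which is a rounded vowel, so the past-tense suffix is -ov, giving *lauov*.
Since the final sound of the past-tense form *lauov* is /v/ (a consonant), it takes -o, giving *lauovo*.
The final sound of the agentive form *lauovo* is /o/, which is a vowel, so the plural suffix is -uru, giving *lauovouru*.

lauovouru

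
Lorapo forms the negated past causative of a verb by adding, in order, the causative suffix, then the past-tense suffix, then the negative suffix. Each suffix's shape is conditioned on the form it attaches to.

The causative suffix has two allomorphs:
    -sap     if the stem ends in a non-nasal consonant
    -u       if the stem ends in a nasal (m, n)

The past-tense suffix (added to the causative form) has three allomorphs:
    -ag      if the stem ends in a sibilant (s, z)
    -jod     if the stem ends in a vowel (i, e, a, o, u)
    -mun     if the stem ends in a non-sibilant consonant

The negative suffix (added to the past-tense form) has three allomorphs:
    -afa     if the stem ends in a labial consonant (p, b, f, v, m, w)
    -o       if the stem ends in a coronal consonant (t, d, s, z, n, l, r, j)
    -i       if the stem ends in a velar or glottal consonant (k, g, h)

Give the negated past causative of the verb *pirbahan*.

The final consonant of *pirbahan* is /n/, which is a nasal, so the causative suffix is -u, giving *pirbahanu*.
The causative form *pirbahanu* — final sound /u/ (a vowel) → -jod → *pirbahanujod*.
The past-tense form *pirbahanujod*: final consonant = /d/, coronal → -o → *pirbahanujodo*.

pirbahanujodo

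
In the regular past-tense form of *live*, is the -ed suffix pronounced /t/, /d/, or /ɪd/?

The stem *live* ends in a voiced sound other than /d/.
The -ed suffix is realized as /ɪd/ after /t, d/; as /t/ after other voiceless consonants; and as /d/ after other voiced sounds.
So -ed on *live* is pronounced /d/.

/d/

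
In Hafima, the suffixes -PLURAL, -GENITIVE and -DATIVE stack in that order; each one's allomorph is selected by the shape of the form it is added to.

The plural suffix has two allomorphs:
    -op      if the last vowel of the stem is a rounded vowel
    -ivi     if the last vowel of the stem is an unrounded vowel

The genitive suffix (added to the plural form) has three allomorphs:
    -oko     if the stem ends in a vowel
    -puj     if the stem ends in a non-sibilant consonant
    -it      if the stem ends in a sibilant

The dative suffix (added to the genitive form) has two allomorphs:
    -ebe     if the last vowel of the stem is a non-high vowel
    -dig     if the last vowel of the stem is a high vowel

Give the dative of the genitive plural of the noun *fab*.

*fab*: last vowel = /a/, an unrounded vowel → -ivi → *fabivi*.
The plural form *fabivi*: final sound = /i/, a vowel → -oko → *fabivioko*.
The last vowel of the genitive form *fabivioko* is /o/, which is a non-high vowel, so the dative suffix is -ebe, giving *fabiviokoebe*.

fabiviokoebe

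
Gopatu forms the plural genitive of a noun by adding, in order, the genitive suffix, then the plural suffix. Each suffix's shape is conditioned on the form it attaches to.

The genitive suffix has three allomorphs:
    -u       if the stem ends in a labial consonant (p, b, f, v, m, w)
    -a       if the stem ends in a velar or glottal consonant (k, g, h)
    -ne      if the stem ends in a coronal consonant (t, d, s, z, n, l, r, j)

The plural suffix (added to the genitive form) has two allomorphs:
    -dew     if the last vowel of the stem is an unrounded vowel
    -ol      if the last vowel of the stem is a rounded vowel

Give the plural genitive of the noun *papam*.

*papam*: final consonant = /m/, labial → -u → *papamu*.
Since the last vowel of the genitive form *papamu* is /u/ (a rounded vowel), it takes -ol, giving *papamuol*.

papamuol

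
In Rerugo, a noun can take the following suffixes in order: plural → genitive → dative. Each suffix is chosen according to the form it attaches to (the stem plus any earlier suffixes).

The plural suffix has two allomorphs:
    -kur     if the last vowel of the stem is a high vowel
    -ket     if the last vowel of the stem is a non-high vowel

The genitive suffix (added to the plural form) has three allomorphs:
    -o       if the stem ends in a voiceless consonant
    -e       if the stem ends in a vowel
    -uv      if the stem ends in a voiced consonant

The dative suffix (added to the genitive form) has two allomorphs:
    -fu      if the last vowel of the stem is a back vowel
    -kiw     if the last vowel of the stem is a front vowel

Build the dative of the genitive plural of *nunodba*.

nunodbaketofu

*nunodba* — last vowel /a/ (a non-high vowel) → -ket → *nunodbaket*.
The final sound of the plural form *nunodbaket* is /t/, which is a voiceless consonant, so the genitive suffix is -o, giving *nunodbaketo*.
Since the last vowel of the genitive form *nunodbaketo* is /o/ (a back vowel), it takes -fu, giving *nunodbaketofu*.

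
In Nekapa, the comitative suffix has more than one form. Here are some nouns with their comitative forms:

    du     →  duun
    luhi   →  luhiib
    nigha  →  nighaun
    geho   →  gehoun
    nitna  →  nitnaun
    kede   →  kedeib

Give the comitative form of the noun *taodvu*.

The pattern is front/back vowel harmony: -ib when the last vowel of the stem is a front vowel (*luhi*, *kede*); -un when the last vowel of the stem is a back vowel (*du*, *nigha*, *geho*, *nitna*).
*taodvu*: last vowel = /u/, a back vowel → -un → *taodvuun*.

taodvuun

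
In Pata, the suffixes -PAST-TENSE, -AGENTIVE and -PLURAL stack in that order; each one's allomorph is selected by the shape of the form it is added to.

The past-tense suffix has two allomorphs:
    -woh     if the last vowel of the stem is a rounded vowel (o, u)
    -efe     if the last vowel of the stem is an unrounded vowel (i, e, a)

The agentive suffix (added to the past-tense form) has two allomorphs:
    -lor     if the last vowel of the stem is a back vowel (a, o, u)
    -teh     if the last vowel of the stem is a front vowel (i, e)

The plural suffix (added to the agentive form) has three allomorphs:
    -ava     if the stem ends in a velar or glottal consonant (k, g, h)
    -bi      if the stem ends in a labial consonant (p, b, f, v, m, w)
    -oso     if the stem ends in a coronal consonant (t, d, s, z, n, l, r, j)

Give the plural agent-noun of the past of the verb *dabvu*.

The last vowel of *dabvu* is /u/, which is a rounded vowel, so the past-tense suffix is -woh, giving *dabvuwoh*.
The past-tense form *dabvuwoh*: last vowel = /o/, a back vowel → -lor → *dabvuwohlor*.
The agentive form *dabvuwohlor* — final consonant /r/ (coronal) → -oso → *dabvuwohloroso*.

dabvuwohloroso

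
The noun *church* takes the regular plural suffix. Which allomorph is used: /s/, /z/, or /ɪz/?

/ɪz/

The stem *church* ends in a sibilant (/s, z, ʃ, ʒ, tʃ, dʒ/).
The plural suffix surfaces as /ɪz/ after sibilants, /s/ after other voiceless consonants, and /z/ after other voiced sounds.
So the plural -s on *church* is pronounced /ɪz/.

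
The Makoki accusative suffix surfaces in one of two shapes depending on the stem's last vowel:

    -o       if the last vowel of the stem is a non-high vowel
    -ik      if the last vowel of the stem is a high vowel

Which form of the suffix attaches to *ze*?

The last vowel of *ze* is /e/, which is a non-high vowel, so the suffix is -o.

-o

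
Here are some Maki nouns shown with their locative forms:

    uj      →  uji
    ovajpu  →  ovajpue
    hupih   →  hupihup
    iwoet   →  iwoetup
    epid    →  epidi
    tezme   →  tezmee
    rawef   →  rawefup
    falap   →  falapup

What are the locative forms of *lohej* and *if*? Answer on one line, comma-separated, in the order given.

Looking at the final sound of each stem: -up when the stem ends in a voiceless consonant (*hupih*, *iwoet*, *rawef*, *falap*); -i when the stem ends in a voiced consonant (*uj*, *epid*); -e when the stem ends in a vowel (*ovajpu*, *tezme*).
*lohej*: final sound = /j/, a voiced consonant → -i → *loheji*.
The final sound of *if* is /f/, which is a voiceless consonant, so the suffix is -up, giving *ifup*.

loheji, ifup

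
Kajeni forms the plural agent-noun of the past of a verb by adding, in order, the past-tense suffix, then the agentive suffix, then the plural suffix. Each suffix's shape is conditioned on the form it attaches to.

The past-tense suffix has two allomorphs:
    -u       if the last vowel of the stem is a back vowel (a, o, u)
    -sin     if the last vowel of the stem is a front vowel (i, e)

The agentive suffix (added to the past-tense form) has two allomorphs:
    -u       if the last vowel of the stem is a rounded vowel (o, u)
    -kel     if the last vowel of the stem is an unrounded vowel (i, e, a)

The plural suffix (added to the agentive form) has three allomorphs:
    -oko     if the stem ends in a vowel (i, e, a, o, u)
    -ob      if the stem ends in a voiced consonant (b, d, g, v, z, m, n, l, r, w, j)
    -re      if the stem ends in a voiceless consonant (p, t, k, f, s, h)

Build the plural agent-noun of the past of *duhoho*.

duhohouuoko

*duhoho* — last vowel /o/ (a back vowel) → -u → *duhohou*.
The last vowel of the past-tense form *duhohou* is /u/, which is a rounded vowel, so the agentive suffix is -u, giving *duhohouu*.
Since the final sound of the agentive form *duhohouu* is /u/ (a vowel), it takes -oko, giving *duhohouuoko*.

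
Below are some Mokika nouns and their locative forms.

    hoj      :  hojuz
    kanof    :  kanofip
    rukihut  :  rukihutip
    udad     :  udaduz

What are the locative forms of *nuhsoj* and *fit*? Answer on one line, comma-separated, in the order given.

nuhsojuz, fitip

The suffix is conditioned by the final consonant: -ip when the stem ends in a voiceless consonant (*kanof*, *rukihut*); -uz when the stem ends in a voiced consonant (*hoj*, *udad*).
*nuhsoj* — final consonant /j/ (voiced) → -uz → *nuhsojuz*.
The final consonant of *fit* is /t/, which is voiceless, so the suffix is -ip, giving *fitip*.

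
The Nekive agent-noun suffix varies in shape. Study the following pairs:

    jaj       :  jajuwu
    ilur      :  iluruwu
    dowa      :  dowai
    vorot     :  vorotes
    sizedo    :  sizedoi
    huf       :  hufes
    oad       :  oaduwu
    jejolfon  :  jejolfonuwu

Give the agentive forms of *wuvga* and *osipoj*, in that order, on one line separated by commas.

The alternation tracks the final sound of the stem — -es when the stem ends in a voiceless consonant (*vorot*, *huf*); -uwu when the stem ends in a voiced consonant (*jaj*, *ilur*, *oad*, *jejolfon*); -i when the stem ends in a vowel (*dowa*, *sizedo*).
The final sound of *wuvga* is /a/, which is a vowel, so the suffix is -i, giving *wuvgai*.
*osipoj*: final sound = /j/, a voiced consonant → -uwu → *osipojuwu*.

wuvgai, osipojuwu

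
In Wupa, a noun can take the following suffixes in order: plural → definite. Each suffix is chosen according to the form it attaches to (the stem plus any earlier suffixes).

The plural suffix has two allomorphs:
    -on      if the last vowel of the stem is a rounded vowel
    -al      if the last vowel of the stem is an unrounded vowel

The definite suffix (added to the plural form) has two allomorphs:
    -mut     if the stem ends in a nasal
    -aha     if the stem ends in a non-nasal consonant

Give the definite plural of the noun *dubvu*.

*dubvu*: last vowel = /u/, a rounded vowel → -on → *dubvuon*.
The final consonant of the plural form *dubvuon* is /n/, which is a nasal, so the definite suffix is -mut, giving *dubvuonmut*.

dubvuonmut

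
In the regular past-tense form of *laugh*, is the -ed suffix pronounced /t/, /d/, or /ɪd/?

The stem *laugh* ends in a voiceless consonant other than /t/.
The -ed suffix is realized as /ɪd/ after /t, d/; as /t/ after other voiceless consonants; and as /d/ after other voiced sounds.
So -ed on *laugh* is pronounced /t/.

/t/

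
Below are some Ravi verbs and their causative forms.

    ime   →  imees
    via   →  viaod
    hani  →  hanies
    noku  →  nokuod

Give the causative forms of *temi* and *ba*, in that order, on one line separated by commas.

temies, baod

The suffix is conditioned by the last vowel: -es when the last vowel of the stem is a front vowel (*ime*, *hani*); -od when the last vowel of the stem is a back vowel (*via*, *noku*).
Since the last vowel of *temi* is /i/ (a front vowel), it takes -es, giving *temies*.
The last vowel of *ba* is /a/, which is a back vowel, so the suffix is -od, giving *baod*.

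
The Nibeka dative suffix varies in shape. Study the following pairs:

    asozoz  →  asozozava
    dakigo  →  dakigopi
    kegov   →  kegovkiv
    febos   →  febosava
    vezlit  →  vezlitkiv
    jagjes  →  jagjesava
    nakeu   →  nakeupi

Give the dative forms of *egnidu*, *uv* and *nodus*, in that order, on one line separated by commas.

egnidupi, uvkiv, nodusava

Looking at the final sound of each stem: -ava when the stem ends in a sibilant (*asozoz*, *febos*, *jagjes*); -kiv when the stem ends in a non-sibilant consonant (*kegov*, *vezlit*); -pi when the stem ends in a vowel (*dakigo*, *nakeu*).
*egnidu*: final sound = /u/, a vowel → -pi → *egnidupi*.
*uv* — final sound /v/ (a non-sibilant consonant) → -kiv → *uvkiv*.
The final sound of *nodus* is /s/, which is a sibilant, so the suffix is -ava, giving *nodusava*.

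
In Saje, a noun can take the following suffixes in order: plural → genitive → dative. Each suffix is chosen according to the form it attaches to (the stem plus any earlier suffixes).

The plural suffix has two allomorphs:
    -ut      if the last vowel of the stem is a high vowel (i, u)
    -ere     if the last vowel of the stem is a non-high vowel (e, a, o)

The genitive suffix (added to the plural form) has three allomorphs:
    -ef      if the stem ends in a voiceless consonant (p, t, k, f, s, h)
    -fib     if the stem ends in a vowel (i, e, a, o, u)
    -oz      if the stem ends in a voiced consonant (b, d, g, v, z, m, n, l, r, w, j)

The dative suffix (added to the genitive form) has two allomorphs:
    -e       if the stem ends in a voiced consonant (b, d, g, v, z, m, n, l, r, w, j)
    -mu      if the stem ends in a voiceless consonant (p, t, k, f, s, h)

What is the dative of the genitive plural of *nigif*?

Since the last vowel of *nigif* is /i/ (a high vowel), it takes -ut, giving *nigifut*.
The plural form *nigifut* — final sound /t/ (a voiceless consonant) → -ef → *nigifutef*.
Since the final consonant of the genitive form *nigifutef* is /f/ (voiceless), it takes -mu, giving *nigifutefmu*.

nigifutefmu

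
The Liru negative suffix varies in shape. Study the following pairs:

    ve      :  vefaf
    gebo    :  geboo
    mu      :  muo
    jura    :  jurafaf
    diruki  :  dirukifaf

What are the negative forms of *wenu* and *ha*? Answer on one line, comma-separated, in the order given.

Looking at the last vowel of each stem: -o when the last vowel of the stem is a rounded vowel (*gebo*, *mu*); -faf when the last vowel of the stem is an unrounded vowel (*ve*, *jura*, *diruki*).
The last vowel of *wenu* is /u/, which is a rounded vowel, so the suffix is -o, giving *wenuo*.
*ha*: last vowel = /a/, an unrounded vowel → -faf → *hafaf*.

wenuo, hafaf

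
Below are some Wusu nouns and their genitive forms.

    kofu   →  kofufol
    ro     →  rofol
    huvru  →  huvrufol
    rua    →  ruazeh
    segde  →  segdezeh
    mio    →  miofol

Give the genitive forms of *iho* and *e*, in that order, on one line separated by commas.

The alternation tracks the last vowel of the stem — -fol when the last vowel of the stem is a rounded vowel (*kofu*, *ro*, *huvru*, *mio*); -zeh when the last vowel of the stem is an unrounded vowel (*rua*, *segde*).
*iho*: last vowel = /o/, a rounded vowel → -fol → *ihofol*.
*e*: last vowel = /e/, an unrounded vowel → -zeh → *ezeh*.

ihofol, ezeh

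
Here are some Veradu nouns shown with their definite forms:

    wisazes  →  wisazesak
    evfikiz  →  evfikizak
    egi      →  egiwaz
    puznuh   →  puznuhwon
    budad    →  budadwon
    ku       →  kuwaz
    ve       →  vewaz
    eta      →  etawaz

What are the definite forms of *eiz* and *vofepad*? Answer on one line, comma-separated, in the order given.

eizak, vofepadwon

The alternation tracks the final sound of the stem — -ak when the stem ends in a sibilant (*wisazes*, *evfikiz*); -won when the stem ends in a non-sibilant consonant (*puznuh*, *budad*); -waz when the stem ends in a vowel (*egi*, *ku*, *ve*, *eta*).
*eiz* — final sound /z/ (a sibilant) → -ak → *eizak*.
Since the final sound of *vofepad* is /d/ (a non-sibilant consonant), it takes -won, giving *vofepadwon*.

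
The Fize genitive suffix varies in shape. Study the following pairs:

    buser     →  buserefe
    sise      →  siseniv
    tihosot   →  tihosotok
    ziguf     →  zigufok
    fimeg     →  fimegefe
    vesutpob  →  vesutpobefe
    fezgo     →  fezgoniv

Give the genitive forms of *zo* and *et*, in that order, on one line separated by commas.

Looking at the final sound of each stem: -ok when the stem ends in a voiceless consonant (*tihosot*, *ziguf*); -efe when the stem ends in a voiced consonant (*buser*, *fimeg*, *vesutpob*); -niv when the stem ends in a vowel (*sise*, *fezgo*).
Since the final sound of *zo* is /o/ (a vowel), it takes -niv, giving *zoniv*.
*et*: final sound = /t/, a voiceless consonant → -ok → *etok*.

zoniv, etok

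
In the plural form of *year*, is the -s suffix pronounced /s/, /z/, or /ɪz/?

/z/

The stem *year* ends in a voiced non-sibilant sound.
The plural suffix surfaces as /ɪz/ after sibilants, /s/ after other voiceless consonants, and /z/ after other voiced sounds.
So the plural -s on *year* is pronounced /z/.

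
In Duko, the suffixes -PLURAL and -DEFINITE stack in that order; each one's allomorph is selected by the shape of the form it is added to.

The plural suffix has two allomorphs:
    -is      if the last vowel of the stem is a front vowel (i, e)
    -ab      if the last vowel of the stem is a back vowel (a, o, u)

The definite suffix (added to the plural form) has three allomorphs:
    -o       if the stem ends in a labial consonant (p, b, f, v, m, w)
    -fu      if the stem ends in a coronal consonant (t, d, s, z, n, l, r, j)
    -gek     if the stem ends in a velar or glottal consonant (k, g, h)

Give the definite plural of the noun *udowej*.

Since the last vowel of *udowej* is /e/ (a front vowel), it takes -is, giving *udowejis*.
The plural form *udowejis*: final consonant = /s/, coronal → -fu → *udowejisfu*.

udowejisfu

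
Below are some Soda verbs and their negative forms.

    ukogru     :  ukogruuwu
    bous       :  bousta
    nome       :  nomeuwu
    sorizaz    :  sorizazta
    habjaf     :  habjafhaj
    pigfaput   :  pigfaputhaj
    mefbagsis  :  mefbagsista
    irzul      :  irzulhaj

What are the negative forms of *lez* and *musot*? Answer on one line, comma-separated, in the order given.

lezta, musothaj

The alternation tracks the final sound of the stem — -ta when the stem ends in a sibilant (*bous*, *sorizaz*, *mefbagsis*); -haj when the stem ends in a non-sibilant consonant (*habjaf*, *pigfaput*, *irzul*); -uwu when the stem ends in a vowel (*ukogru*, *nome*).
The final sound of *lez* is /z/, which is a sibilant, so the suffix is -ta, giving *lezta*.
*musot* — final sound /t/ (a non-sibilant consonant) → -haj → *musothaj*.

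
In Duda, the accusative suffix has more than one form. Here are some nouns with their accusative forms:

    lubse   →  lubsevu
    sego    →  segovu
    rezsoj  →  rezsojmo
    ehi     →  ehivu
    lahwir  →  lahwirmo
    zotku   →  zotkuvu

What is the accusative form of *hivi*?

The pattern is consonant vs. vowel: -mo when the stem ends in a consonant (*rezsoj*, *lahwir*); -vu when the stem ends in a vowel (*lubse*, *sego*, *ehi*, *zotku*).
Since the final sound of *hivi* is /i/ (a vowel), it takes -vu, giving *hivivu*.

hivivu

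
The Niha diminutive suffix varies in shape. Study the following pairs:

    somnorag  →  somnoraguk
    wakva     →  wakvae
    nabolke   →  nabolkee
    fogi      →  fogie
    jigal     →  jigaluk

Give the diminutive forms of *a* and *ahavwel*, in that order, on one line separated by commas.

ae, ahavweluk

The pattern is consonant vs. vowel: -uk when the stem ends in a consonant (*somnorag*, *jigal*); -e when the stem ends in a vowel (*wakva*, *nabolke*, *fogi*).
*a* — final sound /a/ (a vowel) → -e → *ae*.
*ahavwel* — final sound /l/ (a consonant) → -uk → *ahavweluk*.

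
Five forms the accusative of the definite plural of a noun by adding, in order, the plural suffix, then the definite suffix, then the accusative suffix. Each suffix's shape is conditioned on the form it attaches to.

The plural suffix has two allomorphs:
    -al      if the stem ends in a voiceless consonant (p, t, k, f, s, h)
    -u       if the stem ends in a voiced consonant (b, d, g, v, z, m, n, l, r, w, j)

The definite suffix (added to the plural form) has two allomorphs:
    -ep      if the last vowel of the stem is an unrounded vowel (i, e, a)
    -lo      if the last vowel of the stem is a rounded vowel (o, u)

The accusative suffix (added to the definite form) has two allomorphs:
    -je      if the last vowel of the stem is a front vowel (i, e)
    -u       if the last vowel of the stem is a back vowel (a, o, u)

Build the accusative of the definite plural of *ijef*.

ijefalepje

*ijef*: final consonant = /f/, voiceless → -al → *ijefal*.
Since the last vowel of the plural form *ijefal* is /a/ (an unrounded vowel), it takes -ep, giving *ijefalep*.
Since the last vowel of the definite form *ijefalep* is /e/ (a front vowel), it takes -je, giving *ijefalepje*.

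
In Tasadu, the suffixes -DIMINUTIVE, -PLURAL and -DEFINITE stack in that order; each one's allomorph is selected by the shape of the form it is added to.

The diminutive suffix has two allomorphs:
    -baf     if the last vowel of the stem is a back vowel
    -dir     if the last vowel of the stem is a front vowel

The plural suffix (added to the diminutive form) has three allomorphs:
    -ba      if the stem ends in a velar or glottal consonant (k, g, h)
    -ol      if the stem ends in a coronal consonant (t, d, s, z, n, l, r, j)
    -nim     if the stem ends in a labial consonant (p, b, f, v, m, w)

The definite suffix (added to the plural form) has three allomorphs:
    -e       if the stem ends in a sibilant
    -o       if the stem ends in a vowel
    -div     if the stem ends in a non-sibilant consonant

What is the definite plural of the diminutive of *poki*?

*poki* — last vowel /i/ (a front vowel) → -dir → *pokidir*.
The final consonant of the diminutive form *pokidir* is /r/, which is coronal, so the plural suffix is -ol, giving *pokidirol*.
The plural form *pokidirol* — final sound /l/ (a non-sibilant consonant) → -div → *pokidiroldiv*.

pokidiroldiv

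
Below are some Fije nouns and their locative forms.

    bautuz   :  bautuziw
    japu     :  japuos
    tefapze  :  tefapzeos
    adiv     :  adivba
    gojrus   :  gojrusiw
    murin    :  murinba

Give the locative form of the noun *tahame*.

The pattern is sibilance of the final sound: -iw when the stem ends in a sibilant (*bautuz*, *gojrus*); -ba when the stem ends in a non-sibilant consonant (*adiv*, *murin*); -os when the stem ends in a vowel (*japu*, *tefapze*).
*tahame*: final sound = /e/, a vowel → -os → *tahameos*.

tahameos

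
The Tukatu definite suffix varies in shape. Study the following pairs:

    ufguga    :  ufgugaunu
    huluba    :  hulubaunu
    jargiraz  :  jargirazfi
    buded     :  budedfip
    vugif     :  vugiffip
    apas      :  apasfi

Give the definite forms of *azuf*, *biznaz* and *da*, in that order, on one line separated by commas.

Looking at the final sound of each stem: -fi when the stem ends in a sibilant (*jargiraz*, *apas*); -fip when the stem ends in a non-sibilant consonant (*buded*, *vugif*); -unu when the stem ends in a vowel (*ufguga*, *huluba*).
*azuf*: final sound = /f/, a non-sibilant consonant → -fip → *azuffip*.
*biznaz* — final sound /z/ (a sibilant) → -fi → *biznazfi*.
Since the final sound of *da* is /a/ (a vowel), it takes -unu, giving *daunu*.

azuffip, biznazfi, daunu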